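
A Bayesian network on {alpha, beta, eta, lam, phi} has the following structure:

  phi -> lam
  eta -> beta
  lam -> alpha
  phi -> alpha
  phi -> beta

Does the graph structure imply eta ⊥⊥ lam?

We examine all 2 paths between eta and lam:
  1. eta → beta ← phi → alpha ← lam — beta:collider[blocks]; phi:fork[open]; alpha:collider[blocks] ⇒ blocked
  2. eta → beta ← phi → lam — beta:collider[blocks]; phi:fork[open] ⇒ blocked
Every path is blocked, so eta and lam are d-separated given ∅.

Yes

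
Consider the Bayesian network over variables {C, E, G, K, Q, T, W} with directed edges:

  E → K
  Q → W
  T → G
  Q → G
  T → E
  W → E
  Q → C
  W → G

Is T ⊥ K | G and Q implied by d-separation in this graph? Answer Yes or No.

No

There are 3 undirected paths between T and K; checking each against the conditioning set {G, Q}:
Path 1: T → G ← W → E → K
  G is a collider and G is conditioned on, which opens it; W is a fork and W is not conditioned on; E is a chain and E is not conditioned on — no node blocks this path, so it is active.
Path 2: T → G ← Q → W → E → K
  Q is a fork here and Q is conditioned on, so the path is blocked at Q.
Path 3: T → E → K
  E is a chain and E is not conditioned on — no node blocks this path, so it is active.
Because an active path exists, T and K are not d-separated.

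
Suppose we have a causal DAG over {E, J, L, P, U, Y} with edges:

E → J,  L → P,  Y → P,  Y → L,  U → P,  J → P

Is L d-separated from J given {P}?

No

There are 2 undirected paths between L and J; checking each against the conditioning set {P}:
  1. L ← Y → P ← J — Y:fork[open]; P:collider[open] ⇒ active
  2. L → P ← J — P:collider[open] ⇒ active
Because an active path exists, L and J are not d-separated.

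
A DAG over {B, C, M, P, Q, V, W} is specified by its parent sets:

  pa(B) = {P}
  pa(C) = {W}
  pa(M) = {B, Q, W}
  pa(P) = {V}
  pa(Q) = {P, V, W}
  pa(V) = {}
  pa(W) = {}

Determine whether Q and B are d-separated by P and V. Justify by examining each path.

Enumerating the 4 paths from Q to B and testing each for blocking by {P, V}:
Path 1: Q → M ← B
  M is a collider here and neither M nor any of its descendants is conditioned on, so the collider stays closed — the path is blocked at M.
Path 2: Q ← V → P → B
  V is a fork here and V is conditioned on, so the path is blocked at V.
Path 3: Q ← W → M ← B
  M is a collider here and neither M nor any of its descendants is conditioned on, so the collider stays closed — the path is blocked at M.
Path 4: Q ← P → B
  P is a fork here and P is conditioned on, so the path is blocked at P.
Since every path is blocked, d-separation holds.

Yes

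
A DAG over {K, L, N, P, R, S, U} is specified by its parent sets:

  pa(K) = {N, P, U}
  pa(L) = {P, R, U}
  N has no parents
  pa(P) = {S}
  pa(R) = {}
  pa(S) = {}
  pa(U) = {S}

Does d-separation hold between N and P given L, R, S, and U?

Yes

We examine all 3 paths between N and P:
Path 1: N → K ← U ← S → P
  K is a collider here and neither K nor any of its descendants is conditioned on, so the collider stays closed — the path is blocked at K.
Path 2: N → K ← U → L ← P
  K is a collider here and neither K nor any of its descendants is conditioned on, so the collider stays closed — the path is blocked at K.
Path 3: N → K ← P
  K is a collider here and neither K nor any of its descendants is conditioned on, so the collider stays closed — the path is blocked at K.
Since every path is blocked, d-separation holds.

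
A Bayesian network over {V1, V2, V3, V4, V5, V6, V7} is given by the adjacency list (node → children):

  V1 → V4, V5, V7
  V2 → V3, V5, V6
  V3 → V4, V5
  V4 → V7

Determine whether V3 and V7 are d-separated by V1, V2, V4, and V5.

Yes — V3 and V7 are d-separated given {V1, V2, V4, V5}.

We examine all 6 paths between V3 and V7:
Path 1: V3 → V5 ← V1 → V4 → V7
  V1 is a fork here and V1 is conditioned on, so the path is blocked at V1.
Path 2: V3 → V5 ← V1 → V7
  V1 is a fork here and V1 is conditioned on, so the path is blocked at V1.
Path 3: V3 ← V2 → V5 ← V1 → V4 → V7
  V2 is a fork here and V2 is conditioned on, so the path is blocked at V2.
Path 4: V3 ← V2 → V5 ← V1 → V7
  V2 is a fork here and V2 is conditioned on, so the path is blocked at V2.
Path 5: V3 → V4 ← V1 → V7
  V1 is a fork here and V1 is conditioned on, so the path is blocked at V1.
Path 6: V3 → V4 → V7
  V4 is a chain here and V4 is conditioned on, so the path is blocked at V4.
Since every path is blocked, d-separation holds.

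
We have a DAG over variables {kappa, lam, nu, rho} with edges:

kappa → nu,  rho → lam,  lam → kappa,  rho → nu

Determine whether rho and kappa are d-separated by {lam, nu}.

There are 2 undirected paths between rho and kappa; checking each against the conditioning set {lam, nu}:
  1. rho → lam → kappa — lam:chain[blocks] ⇒ blocked
  2. rho → nu ← kappa — nu:collider[open] ⇒ active
Since the path rho → nu ← kappa is active, rho and kappa are not d-separated given {lam, nu}.

No — rho and kappa are not d-separated given {lam, nu}.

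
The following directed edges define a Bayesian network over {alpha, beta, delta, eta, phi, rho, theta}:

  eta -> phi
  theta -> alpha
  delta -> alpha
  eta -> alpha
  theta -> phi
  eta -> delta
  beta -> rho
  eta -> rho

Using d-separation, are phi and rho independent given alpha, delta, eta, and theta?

Yes

3 paths connect phi and rho; each must be blocked for d-separation to hold:
  1. phi ← eta → rho — eta:fork[blocks] ⇒ blocked
  2. phi ← theta → alpha ← delta ← eta → rho — theta:fork[blocks]; alpha:collider[open]; delta:chain[blocks]; eta:fork[blocks] ⇒ blocked
  3. phi ← theta → alpha ← eta → rho — theta:fork[blocks]; alpha:collider[open]; eta:fork[blocks] ⇒ blocked
All paths are blocked; phi ⊥ rho | {alpha, delta, eta, theta} holds.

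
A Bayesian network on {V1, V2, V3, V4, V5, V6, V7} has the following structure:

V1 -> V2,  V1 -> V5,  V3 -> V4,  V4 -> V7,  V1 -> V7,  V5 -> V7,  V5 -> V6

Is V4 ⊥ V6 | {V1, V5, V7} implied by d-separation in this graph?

Enumerating the 2 paths from V4 to V6 and testing each for blocking by {V1, V5, V7}:
  1. V4 → V7 ← V1 → V5 → V6 — V7:collider[open]; V1:fork[blocks]; V5:chain[blocks] ⇒ blocked
  2. V4 → V7 ← V5 → V6 — V7:collider[open]; V5:fork[blocks] ⇒ blocked
All paths are blocked; V4 ⊥ V6 | {V1, V5, V7} holds.

Yes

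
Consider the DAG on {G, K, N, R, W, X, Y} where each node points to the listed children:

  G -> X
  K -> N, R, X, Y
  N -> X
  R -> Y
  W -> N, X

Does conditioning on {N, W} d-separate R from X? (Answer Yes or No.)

Enumerating the 6 paths from R to X and testing each for blocking by {N, W}:
Path 1: R → Y ← K → N → X
  Y is a collider here and neither Y nor any of its descendants is conditioned on, so the collider stays closed — the path is blocked at Y.
Path 2: R → Y ← K → N ← W → X
  Y is a collider here and neither Y nor any of its descendants is conditioned on, so the collider stays closed — the path is blocked at Y.
Path 3: R → Y ← K → X
  Y is a collider here and neither Y nor any of its descendants is conditioned on, so the collider stays closed — the path is blocked at Y.
Path 4: R ← K → N → X
  N is a chain here and N is conditioned on, so the path is blocked at N.
Path 5: R ← K → N ← W → X
  W is a fork here and W is conditioned on, so the path is blocked at W.
Path 6: R ← K → X
  K is a fork and K is not conditioned on — no node blocks this path, so it is active.
Because an active path exists, R and X are not d-separated.

No — R and X are not d-separated given {N, W}.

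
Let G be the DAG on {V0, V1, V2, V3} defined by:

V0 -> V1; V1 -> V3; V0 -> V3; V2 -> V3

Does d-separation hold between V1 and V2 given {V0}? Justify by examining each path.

Yes — V1 and V2 are d-separated given {V0}.

2 paths connect V1 and V2; each must be blocked for d-separation to hold:
Path 1: V1 → V3 ← V2
  V3 is a collider here and neither V3 nor any of its descendants is conditioned on, so the collider stays closed — the path is blocked at V3.
Path 2: V1 ← V0 → V3 ← V2
  V0 is a fork here and V0 is conditioned on, so the path is blocked at V0.
Since every path is blocked, d-separation holds.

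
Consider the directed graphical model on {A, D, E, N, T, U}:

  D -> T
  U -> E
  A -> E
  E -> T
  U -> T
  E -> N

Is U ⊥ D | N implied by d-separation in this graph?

2 paths connect U and D; each must be blocked for d-separation to hold:
Path 1: U → E → T ← D
  T is a collider here and neither T nor any of its descendants is conditioned on, so the collider stays closed — the path is blocked at T.
Path 2: U → T ← D
  T is a collider here and neither T nor any of its descendants is conditioned on, so the collider stays closed — the path is blocked at T.
All paths are blocked; U ⊥ D | {N} holds.

Yes — U and D are d-separated given {N}.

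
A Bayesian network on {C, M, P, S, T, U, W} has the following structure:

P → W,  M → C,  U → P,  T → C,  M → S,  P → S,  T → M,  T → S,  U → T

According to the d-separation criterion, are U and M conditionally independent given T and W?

Yes

There are 6 undirected paths between U and M; checking each against the conditioning set {T, W}:
Path 1: U → P → S ← T → C ← M
  S is a collider here and neither S nor any of its descendants is conditioned on, so the collider stays closed — the path is blocked at S.
Path 2: U → P → S ← T → M
  S is a collider here and neither S nor any of its descendants is conditioned on, so the collider stays closed — the path is blocked at S.
Path 3: U → P → S ← M
  S is a collider here and neither S nor any of its descendants is conditioned on, so the collider stays closed — the path is blocked at S.
Path 4: U → T → C ← M
  T is a chain here and T is conditioned on, so the path is blocked at T.
Path 5: U → T → M
  T is a chain here and T is conditioned on, so the path is blocked at T.
Path 6: U → T → S ← M
  T is a chain here and T is conditioned on, so the path is blocked at T.
Every path is blocked, so U and M are d-separated given {T, W}.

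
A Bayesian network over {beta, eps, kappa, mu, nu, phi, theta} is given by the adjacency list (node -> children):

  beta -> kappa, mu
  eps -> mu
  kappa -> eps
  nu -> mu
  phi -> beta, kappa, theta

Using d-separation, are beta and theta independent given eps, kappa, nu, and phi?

Yes

Enumerating the 3 paths from beta to theta and testing each for blocking by {eps, kappa, nu, phi}:
Path 1: beta → mu ← eps ← kappa ← phi → theta
  mu is a collider here and neither mu nor any of its descendants is conditioned on, so the collider stays closed — the path is blocked at mu.
Path 2: beta → kappa ← phi → theta
  phi is a fork here and phi is conditioned on, so the path is blocked at phi.
Path 3: beta ← phi → theta
  phi is a fork here and phi is conditioned on, so the path is blocked at phi.
Since every path is blocked, d-separation holds.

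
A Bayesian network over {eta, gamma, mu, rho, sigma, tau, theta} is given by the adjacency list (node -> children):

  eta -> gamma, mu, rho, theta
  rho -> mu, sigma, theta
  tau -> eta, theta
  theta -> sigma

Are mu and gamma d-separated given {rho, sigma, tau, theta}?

No

There are 6 undirected paths between mu and gamma; checking each against the conditioning set {rho, sigma, tau, theta}:
Path 1: mu ← rho → sigma ← theta ← eta → gamma
  rho is a fork here and rho is conditioned on, so the path is blocked at rho.
Path 2: mu ← rho → sigma ← theta ← tau → eta → gamma
  rho is a fork here and rho is conditioned on, so the path is blocked at rho.
Path 3: mu ← rho ← eta → gamma
  rho is a chain here and rho is conditioned on, so the path is blocked at rho.
Path 4: mu ← rho → theta ← eta → gamma
  rho is a fork here and rho is conditioned on, so the path is blocked at rho.
Path 5: mu ← rho → theta ← tau → eta → gamma
  rho is a fork here and rho is conditioned on, so the path is blocked at rho.
Path 6: mu ← eta → gamma
  eta is a fork and eta is not conditioned on — no node blocks this path, so it is active.
At least one path is unblocked, so d-separation fails.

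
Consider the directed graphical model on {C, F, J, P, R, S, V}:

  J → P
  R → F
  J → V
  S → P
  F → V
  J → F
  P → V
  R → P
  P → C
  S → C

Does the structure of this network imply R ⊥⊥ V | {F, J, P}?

There are 6 undirected paths between R and V; checking each against the conditioning set {F, J, P}:
Path 1: R → F → V
  F is a chain here and F is conditioned on, so the path is blocked at F.
Path 2: R → F ← J → V
  J is a fork here and J is conditioned on, so the path is blocked at J.
Path 3: R → F ← J → P → V
  J is a fork here and J is conditioned on, so the path is blocked at J.
Path 4: R → P → V
  P is a chain here and P is conditioned on, so the path is blocked at P.
Path 5: R → P ← J → V
  J is a fork here and J is conditioned on, so the path is blocked at J.
Path 6: R → P ← J → F → V
  J is a fork here and J is conditioned on, so the path is blocked at J.
Since every path is blocked, d-separation holds.

Yes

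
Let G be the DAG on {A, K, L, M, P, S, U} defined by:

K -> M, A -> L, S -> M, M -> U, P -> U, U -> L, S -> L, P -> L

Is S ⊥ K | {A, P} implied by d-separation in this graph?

3 paths connect S and K; each must be blocked for d-separation to hold:
Path 1: S → M ← K
  M is a collider here and neither M nor any of its descendants is conditioned on, so the collider stays closed — the path is blocked at M.
Path 2: S → L ← U ← M ← K
  L is a collider here and neither L nor any of its descendants is conditioned on, so the collider stays closed — the path is blocked at L.
Path 3: S → L ← P → U ← M ← K
  L is a collider here and neither L nor any of its descendants is conditioned on, so the collider stays closed — the path is blocked at L.
Since every path is blocked, d-separation holds.

Yes — S and K are d-separated given {A, P}.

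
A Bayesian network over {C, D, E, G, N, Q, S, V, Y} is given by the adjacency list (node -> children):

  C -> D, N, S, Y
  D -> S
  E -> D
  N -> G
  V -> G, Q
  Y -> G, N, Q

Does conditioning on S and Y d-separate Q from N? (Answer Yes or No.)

We examine all 6 paths between Q and N:
  1. Q ← V → G ← Y ← C → N — V:fork[open]; G:collider[blocks]; Y:chain[blocks]; C:fork[open] ⇒ blocked
  2. Q ← V → G ← Y → N — V:fork[open]; G:collider[blocks]; Y:fork[blocks] ⇒ blocked
  3. Q ← V → G ← N — V:fork[open]; G:collider[blocks] ⇒ blocked
  4. Q ← Y → G ← N — Y:fork[blocks]; G:collider[blocks] ⇒ blocked
  5. Q ← Y ← C → N — Y:chain[blocks]; C:fork[open] ⇒ blocked
  6. Q ← Y → N — Y:fork[blocks] ⇒ blocked
All paths are blocked; Q ⊥ N | {S, Y} holds.

Yes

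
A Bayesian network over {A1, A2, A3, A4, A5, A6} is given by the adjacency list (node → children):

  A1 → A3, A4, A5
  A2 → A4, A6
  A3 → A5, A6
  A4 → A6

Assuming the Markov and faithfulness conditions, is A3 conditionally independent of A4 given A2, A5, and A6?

No

We examine all 4 paths between A3 and A4:
  1. A3 ← A1 → A4 — A1:fork[open] ⇒ active
  2. A3 → A6 ← A4 — A6:collider[open] ⇒ active
  3. A3 → A6 ← A2 → A4 — A6:collider[open]; A2:fork[blocks] ⇒ blocked
  4. A3 → A5 ← A1 → A4 — A5:collider[open]; A1:fork[open] ⇒ active
Since the path A3 ← A1 → A4 is active, A3 and A4 are not d-separated given {A2, A5, A6}.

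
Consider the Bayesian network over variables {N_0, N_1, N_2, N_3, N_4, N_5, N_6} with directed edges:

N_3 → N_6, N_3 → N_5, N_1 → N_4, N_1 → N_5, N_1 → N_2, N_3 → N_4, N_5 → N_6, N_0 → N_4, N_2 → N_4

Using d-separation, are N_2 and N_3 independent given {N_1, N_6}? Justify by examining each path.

Enumerating the 6 paths from N_2 to N_3 and testing each for blocking by {N_1, N_6}:
Path 1: N_2 ← N_1 → N_5 ← N_3
  N_1 is a fork here and N_1 is conditioned on, so the path is blocked at N_1.
Path 2: N_2 ← N_1 → N_5 → N_6 ← N_3
  N_1 is a fork here and N_1 is conditioned on, so the path is blocked at N_1.
Path 3: N_2 ← N_1 → N_4 ← N_3
  N_1 is a fork here and N_1 is conditioned on, so the path is blocked at N_1.
Path 4: N_2 → N_4 ← N_1 → N_5 ← N_3
  N_4 is a collider here and neither N_4 nor any of its descendants is conditioned on, so the collider stays closed — the path is blocked at N_4.
Path 5: N_2 → N_4 ← N_1 → N_5 → N_6 ← N_3
  N_4 is a collider here and neither N_4 nor any of its descendants is conditioned on, so the collider stays closed — the path is blocked at N_4.
Path 6: N_2 → N_4 ← N_3
  N_4 is a collider here and neither N_4 nor any of its descendants is conditioned on, so the collider stays closed — the path is blocked at N_4.
Every path is blocked, so N_2 and N_3 are d-separated given {N_1, N_6}.

Yes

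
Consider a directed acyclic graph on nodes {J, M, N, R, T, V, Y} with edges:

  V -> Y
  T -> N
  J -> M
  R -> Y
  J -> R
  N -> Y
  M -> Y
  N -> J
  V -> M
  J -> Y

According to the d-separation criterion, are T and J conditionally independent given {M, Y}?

No

There are 5 undirected paths between T and J; checking each against the conditioning set {M, Y}:
Path 1: T → N → J
  N is a chain and N is not conditioned on — no node blocks this path, so it is active.
Path 2: T → N → Y ← M ← J
  M is a chain here and M is conditioned on, so the path is blocked at M.
Path 3: T → N → Y ← J
  N is a chain and N is not conditioned on; Y is a collider and Y is conditioned on, which opens it — no node blocks this path, so it is active.
Path 4: T → N → Y ← R ← J
  N is a chain and N is not conditioned on; Y is a collider and Y is conditioned on, which opens it; R is a chain and R is not conditioned on — no node blocks this path, so it is active.
Path 5: T → N → Y ← V → M ← J
  N is a chain and N is not conditioned on; Y is a collider and Y is conditioned on, which opens it; V is a fork and V is not conditioned on; M is a collider and M is conditioned on, which opens it — no node blocks this path, so it is active.
Since the path T → N → J is active, T and J are not d-separated given {M, Y}.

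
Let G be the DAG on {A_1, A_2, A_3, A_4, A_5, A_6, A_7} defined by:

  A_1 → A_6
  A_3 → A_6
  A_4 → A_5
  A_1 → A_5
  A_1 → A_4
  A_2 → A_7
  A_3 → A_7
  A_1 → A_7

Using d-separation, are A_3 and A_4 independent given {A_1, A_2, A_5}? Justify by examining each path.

There are 4 undirected paths between A_3 and A_4; checking each against the conditioning set {A_1, A_2, A_5}:
Path 1: A_3 → A_7 ← A_1 → A_4
  A_7 is a collider here and neither A_7 nor any of its descendants is conditioned on, so the collider stays closed — the path is blocked at A_7.
Path 2: A_3 → A_7 ← A_1 → A_5 ← A_4
  A_7 is a collider here and neither A_7 nor any of its descendants is conditioned on, so the collider stays closed — the path is blocked at A_7.
Path 3: A_3 → A_6 ← A_1 → A_4
  A_6 is a collider here and neither A_6 nor any of its descendants is conditioned on, so the collider stays closed — the path is blocked at A_6.
Path 4: A_3 → A_6 ← A_1 → A_5 ← A_4
  A_6 is a collider here and neither A_6 nor any of its descendants is conditioned on, so the collider stays closed — the path is blocked at A_6.
Every path is blocked, so A_3 and A_4 are d-separated given {A_1, A_2, A_5}.

Yes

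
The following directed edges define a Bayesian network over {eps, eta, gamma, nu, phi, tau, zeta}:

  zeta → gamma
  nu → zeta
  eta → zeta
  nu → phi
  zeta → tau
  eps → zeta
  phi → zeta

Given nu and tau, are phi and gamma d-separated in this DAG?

We examine all 2 paths between phi and gamma:
  1. phi → zeta → gamma — zeta:chain[open] ⇒ active
  2. phi ← nu → zeta → gamma — nu:fork[blocks]; zeta:chain[open] ⇒ blocked
Because an active path exists, phi and gamma are not d-separated.

No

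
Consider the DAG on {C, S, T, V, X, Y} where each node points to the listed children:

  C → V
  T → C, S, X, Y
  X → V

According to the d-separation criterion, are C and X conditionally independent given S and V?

No

2 paths connect C and X; each must be blocked for d-separation to hold:
Path 1: C ← T → X
  T is a fork and T is not conditioned on — no node blocks this path, so it is active.
Path 2: C → V ← X
  V is a collider and V is conditioned on, which opens it — no node blocks this path, so it is active.
Since the path C ← T → X is active, C and X are not d-separated given {S, V}.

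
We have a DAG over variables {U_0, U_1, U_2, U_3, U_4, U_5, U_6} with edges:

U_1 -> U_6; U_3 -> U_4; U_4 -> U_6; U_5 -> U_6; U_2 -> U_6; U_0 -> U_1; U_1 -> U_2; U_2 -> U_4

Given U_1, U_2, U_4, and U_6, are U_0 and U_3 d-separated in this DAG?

Yes

There are 4 undirected paths between U_0 and U_3; checking each against the conditioning set {U_1, U_2, U_4, U_6}:
  1. U_0 → U_1 → U_6 ← U_4 ← U_3 — U_1:chain[blocks]; U_6:collider[open]; U_4:chain[blocks] ⇒ blocked
  2. U_0 → U_1 → U_6 ← U_2 → U_4 ← U_3 — U_1:chain[blocks]; U_6:collider[open]; U_2:fork[blocks]; U_4:collider[open] ⇒ blocked
  3. U_0 → U_1 → U_2 → U_4 ← U_3 — U_1:chain[blocks]; U_2:chain[blocks]; U_4:collider[open] ⇒ blocked
  4. U_0 → U_1 → U_2 → U_6 ← U_4 ← U_3 — U_1:chain[blocks]; U_2:chain[blocks]; U_6:collider[open]; U_4:chain[blocks] ⇒ blocked
Every path is blocked, so U_0 and U_3 are d-separated given {U_1, U_2, U_4, U_6}.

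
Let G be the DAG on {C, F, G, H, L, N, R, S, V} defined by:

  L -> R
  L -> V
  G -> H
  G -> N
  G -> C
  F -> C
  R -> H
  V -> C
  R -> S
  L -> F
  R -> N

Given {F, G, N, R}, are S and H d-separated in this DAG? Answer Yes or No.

We examine all 4 paths between S and H:
  1. S ← R → N ← G → H — R:fork[blocks]; N:collider[open]; G:fork[blocks] ⇒ blocked
  2. S ← R ← L → V → C ← G → H — R:chain[blocks]; L:fork[open]; V:chain[open]; C:collider[blocks]; G:fork[blocks] ⇒ blocked
  3. S ← R ← L → F → C ← G → H — R:chain[blocks]; L:fork[open]; F:chain[blocks]; C:collider[blocks]; G:fork[blocks] ⇒ blocked
  4. S ← R → H — R:fork[blocks] ⇒ blocked
Every path is blocked, so S and H are d-separated given {F, G, N, R}.

Yes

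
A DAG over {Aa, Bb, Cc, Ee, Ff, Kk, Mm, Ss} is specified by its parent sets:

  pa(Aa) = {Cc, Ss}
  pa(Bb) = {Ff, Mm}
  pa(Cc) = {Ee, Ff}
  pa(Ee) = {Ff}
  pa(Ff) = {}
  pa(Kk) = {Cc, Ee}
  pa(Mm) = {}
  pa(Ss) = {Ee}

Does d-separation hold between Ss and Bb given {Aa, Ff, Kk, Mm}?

Yes

6 paths connect Ss and Bb; each must be blocked for d-separation to hold:
  1. Ss → Aa ← Cc → Kk ← Ee ← Ff → Bb — Aa:collider[open]; Cc:fork[open]; Kk:collider[open]; Ee:chain[open]; Ff:fork[blocks] ⇒ blocked
  2. Ss → Aa ← Cc ← Ee ← Ff → Bb — Aa:collider[open]; Cc:chain[open]; Ee:chain[open]; Ff:fork[blocks] ⇒ blocked
  3. Ss → Aa ← Cc ← Ff → Bb — Aa:collider[open]; Cc:chain[open]; Ff:fork[blocks] ⇒ blocked
  4. Ss ← Ee → Kk ← Cc ← Ff → Bb — Ee:fork[open]; Kk:collider[open]; Cc:chain[open]; Ff:fork[blocks] ⇒ blocked
  5. Ss ← Ee → Cc ← Ff → Bb — Ee:fork[open]; Cc:collider[open]; Ff:fork[blocks] ⇒ blocked
  6. Ss ← Ee ← Ff → Bb — Ee:chain[open]; Ff:fork[blocks] ⇒ blocked
Since every path is blocked, d-separation holds.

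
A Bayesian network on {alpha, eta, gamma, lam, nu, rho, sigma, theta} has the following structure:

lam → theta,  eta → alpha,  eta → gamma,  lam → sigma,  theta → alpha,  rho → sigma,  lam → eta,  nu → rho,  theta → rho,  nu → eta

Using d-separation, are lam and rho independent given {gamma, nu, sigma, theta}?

There are 5 undirected paths between lam and rho; checking each against the conditioning set {gamma, nu, sigma, theta}:
Path 1: lam → sigma ← rho
  sigma is a collider and sigma is conditioned on, which opens it — no node blocks this path, so it is active.
Path 2: lam → theta → alpha ← eta ← nu → rho
  theta is a chain here and theta is conditioned on, so the path is blocked at theta.
Path 3: lam → theta → rho
  theta is a chain here and theta is conditioned on, so the path is blocked at theta.
Path 4: lam → eta → alpha ← theta → rho
  alpha is a collider here and neither alpha nor any of its descendants is conditioned on, so the collider stays closed — the path is blocked at alpha.
Path 5: lam → eta ← nu → rho
  nu is a fork here and nu is conditioned on, so the path is blocked at nu.
Since the path lam → sigma ← rho is active, lam and rho are not d-separated given {gamma, nu, sigma, theta}.

No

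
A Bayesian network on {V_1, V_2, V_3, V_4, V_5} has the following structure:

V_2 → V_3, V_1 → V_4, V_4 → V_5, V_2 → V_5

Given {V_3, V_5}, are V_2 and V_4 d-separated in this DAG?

There is one path between V_2 and V_4:
Path 1: V_2 → V_5 ← V_4
  V_5 is a collider and V_5 is conditioned on, which opens it — no node blocks this path, so it is active.
Since the path V_2 → V_5 ← V_4 is active, V_2 and V_4 are not d-separated given {V_3, V_5}.

No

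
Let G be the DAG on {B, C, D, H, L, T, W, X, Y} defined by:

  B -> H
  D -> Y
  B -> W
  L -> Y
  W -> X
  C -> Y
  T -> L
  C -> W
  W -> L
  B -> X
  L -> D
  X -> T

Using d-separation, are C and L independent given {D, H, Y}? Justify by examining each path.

Enumerating the 5 paths from C to L and testing each for blocking by {D, H, Y}:
Path 1: C → Y ← L
  Y is a collider and Y is conditioned on, which opens it — no node blocks this path, so it is active.
Path 2: C → Y ← D ← L
  D is a chain here and D is conditioned on, so the path is blocked at D.
Path 3: C → W ← B → X → T → L
  W is a collider and its descendant Y is conditioned on, which opens it; B is a fork and B is not conditioned on; X is a chain and X is not conditioned on; T is a chain and T is not conditioned on — no node blocks this path, so it is active.
Path 4: C → W → L
  W is a chain and W is not conditioned on — no node blocks this path, so it is active.
Path 5: C → W → X → T → L
  W is a chain and W is not conditioned on; X is a chain and X is not conditioned on; T is a chain and T is not conditioned on — no node blocks this path, so it is active.
At least one path is unblocked, so d-separation fails.

No — C and L are not d-separated given {D, H, Y}.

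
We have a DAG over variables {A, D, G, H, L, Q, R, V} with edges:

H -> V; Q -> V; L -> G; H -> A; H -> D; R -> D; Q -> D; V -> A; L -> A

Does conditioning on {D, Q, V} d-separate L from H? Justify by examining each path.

Enumerating the 3 paths from L to H and testing each for blocking by {D, Q, V}:
Path 1: L → A ← H
  A is a collider here and neither A nor any of its descendants is conditioned on, so the collider stays closed — the path is blocked at A.
Path 2: L → A ← V ← H
  A is a collider here and neither A nor any of its descendants is conditioned on, so the collider stays closed — the path is blocked at A.
Path 3: L → A ← V ← Q → D ← H
  A is a collider here and neither A nor any of its descendants is conditioned on, so the collider stays closed — the path is blocked at A.
Since every path is blocked, d-separation holds.

Yes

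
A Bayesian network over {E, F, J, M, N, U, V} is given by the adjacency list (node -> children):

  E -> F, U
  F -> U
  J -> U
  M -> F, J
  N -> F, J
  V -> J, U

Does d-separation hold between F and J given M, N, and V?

Yes

6 paths connect F and J; each must be blocked for d-separation to hold:
Path 1: F ← M → J
  M is a fork here and M is conditioned on, so the path is blocked at M.
Path 2: F → U ← V → J
  U is a collider here and neither U nor any of its descendants is conditioned on, so the collider stays closed — the path is blocked at U.
Path 3: F → U ← J
  U is a collider here and neither U nor any of its descendants is conditioned on, so the collider stays closed — the path is blocked at U.
Path 4: F ← N → J
  N is a fork here and N is conditioned on, so the path is blocked at N.
Path 5: F ← E → U ← V → J
  U is a collider here and neither U nor any of its descendants is conditioned on, so the collider stays closed — the path is blocked at U.
Path 6: F ← E → U ← J
  U is a collider here and neither U nor any of its descendants is conditioned on, so the collider stays closed — the path is blocked at U.
All paths are blocked; F ⊥ J | {M, N, V} holds.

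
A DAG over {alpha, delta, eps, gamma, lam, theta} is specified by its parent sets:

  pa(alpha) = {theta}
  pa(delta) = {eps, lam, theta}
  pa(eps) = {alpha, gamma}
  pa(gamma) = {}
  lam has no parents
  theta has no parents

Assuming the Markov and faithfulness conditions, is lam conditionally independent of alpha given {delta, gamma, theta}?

2 paths connect lam and alpha; each must be blocked for d-separation to hold:
  1. lam → delta ← eps ← alpha — delta:collider[open]; eps:chain[open] ⇒ active
  2. lam → delta ← theta → alpha — delta:collider[open]; theta:fork[blocks] ⇒ blocked
Because an active path exists, lam and alpha are not d-separated.

No — lam and alpha are not d-separated given {delta, gamma, theta}.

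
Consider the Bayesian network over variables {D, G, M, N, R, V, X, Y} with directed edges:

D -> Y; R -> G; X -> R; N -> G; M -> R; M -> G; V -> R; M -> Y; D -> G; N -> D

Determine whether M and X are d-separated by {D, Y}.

Yes

There are 4 undirected paths between M and X; checking each against the conditioning set {D, Y}:
  1. M → Y ← D → G ← R ← X — Y:collider[open]; D:fork[blocks]; G:collider[blocks]; R:chain[open] ⇒ blocked
  2. M → Y ← D ← N → G ← R ← X — Y:collider[open]; D:chain[blocks]; N:fork[open]; G:collider[blocks]; R:chain[open] ⇒ blocked
  3. M → R ← X — R:collider[blocks] ⇒ blocked
  4. M → G ← R ← X — G:collider[blocks]; R:chain[open] ⇒ blocked
Every path is blocked, so M and X are d-separated given {D, Y}.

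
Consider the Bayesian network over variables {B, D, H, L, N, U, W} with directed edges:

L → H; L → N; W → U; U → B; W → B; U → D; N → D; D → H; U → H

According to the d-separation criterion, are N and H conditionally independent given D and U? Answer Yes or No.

We examine all 3 paths between N and H:
  1. N ← L → H — L:fork[open] ⇒ active
  2. N → D → H — D:chain[blocks] ⇒ blocked
  3. N → D ← U → H — D:collider[open]; U:fork[blocks] ⇒ blocked
Since the path N ← L → H is active, N and H are not d-separated given {D, U}.

No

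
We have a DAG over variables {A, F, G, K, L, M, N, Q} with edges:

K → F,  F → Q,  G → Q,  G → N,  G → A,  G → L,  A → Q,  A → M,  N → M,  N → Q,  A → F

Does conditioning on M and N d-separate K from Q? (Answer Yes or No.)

Enumerating the 6 paths from K to Q and testing each for blocking by {M, N}:
Path 1: K → F ← A ← G → Q
  F is a collider here and neither F nor any of its descendants is conditioned on, so the collider stays closed — the path is blocked at F.
Path 2: K → F ← A ← G → N → Q
  F is a collider here and neither F nor any of its descendants is conditioned on, so the collider stays closed — the path is blocked at F.
Path 3: K → F ← A → Q
  F is a collider here and neither F nor any of its descendants is conditioned on, so the collider stays closed — the path is blocked at F.
Path 4: K → F ← A → M ← N ← G → Q
  F is a collider here and neither F nor any of its descendants is conditioned on, so the collider stays closed — the path is blocked at F.
Path 5: K → F ← A → M ← N → Q
  F is a collider here and neither F nor any of its descendants is conditioned on, so the collider stays closed — the path is blocked at F.
Path 6: K → F → Q
  F is a chain and F is not conditioned on — no node blocks this path, so it is active.
At least one path is unblocked, so d-separation fails.

No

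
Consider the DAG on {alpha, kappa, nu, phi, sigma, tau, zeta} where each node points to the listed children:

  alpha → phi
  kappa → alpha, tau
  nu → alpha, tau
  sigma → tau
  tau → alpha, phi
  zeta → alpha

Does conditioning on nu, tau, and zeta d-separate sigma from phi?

No — sigma and phi are not d-separated given {nu, tau, zeta}.

There are 4 undirected paths between sigma and phi; checking each against the conditioning set {nu, tau, zeta}:
  1. sigma → tau ← nu → alpha → phi — tau:collider[open]; nu:fork[blocks]; alpha:chain[open] ⇒ blocked
  2. sigma → tau → alpha → phi — tau:chain[blocks]; alpha:chain[open] ⇒ blocked
  3. sigma → tau ← kappa → alpha → phi — tau:collider[open]; kappa:fork[open]; alpha:chain[open] ⇒ active
  4. sigma → tau → phi — tau:chain[blocks] ⇒ blocked
Since the path sigma → tau ← kappa → alpha → phi is active, sigma and phi are not d-separated given {nu, tau, zeta}.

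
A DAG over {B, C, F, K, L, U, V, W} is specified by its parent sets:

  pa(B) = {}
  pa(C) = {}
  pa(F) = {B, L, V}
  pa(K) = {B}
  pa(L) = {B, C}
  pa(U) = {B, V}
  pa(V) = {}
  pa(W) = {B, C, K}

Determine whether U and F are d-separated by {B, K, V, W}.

Enumerating the 5 paths from U to F and testing each for blocking by {B, K, V, W}:
  1. U ← B → L → F — B:fork[blocks]; L:chain[open] ⇒ blocked
  2. U ← B → F — B:fork[blocks] ⇒ blocked
  3. U ← B → K → W ← C → L → F — B:fork[blocks]; K:chain[blocks]; W:collider[open]; C:fork[open]; L:chain[open] ⇒ blocked
  4. U ← B → W ← C → L → F — B:fork[blocks]; W:collider[open]; C:fork[open]; L:chain[open] ⇒ blocked
  5. U ← V → F — V:fork[blocks] ⇒ blocked
Since every path is blocked, d-separation holds.

Yes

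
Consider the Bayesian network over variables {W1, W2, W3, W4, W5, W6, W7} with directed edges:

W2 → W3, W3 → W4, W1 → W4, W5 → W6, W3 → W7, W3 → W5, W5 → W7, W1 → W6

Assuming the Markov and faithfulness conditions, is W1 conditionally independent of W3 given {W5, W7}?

Yes

3 paths connect W1 and W3; each must be blocked for d-separation to hold:
Path 1: W1 → W4 ← W3
  W4 is a collider here and neither W4 nor any of its descendants is conditioned on, so the collider stays closed — the path is blocked at W4.
Path 2: W1 → W6 ← W5 ← W3
  W6 is a collider here and neither W6 nor any of its descendants is conditioned on, so the collider stays closed — the path is blocked at W6.
Path 3: W1 → W6 ← W5 → W7 ← W3
  W6 is a collider here and neither W6 nor any of its descendants is conditioned on, so the collider stays closed — the path is blocked at W6.
Since every path is blocked, d-separation holds.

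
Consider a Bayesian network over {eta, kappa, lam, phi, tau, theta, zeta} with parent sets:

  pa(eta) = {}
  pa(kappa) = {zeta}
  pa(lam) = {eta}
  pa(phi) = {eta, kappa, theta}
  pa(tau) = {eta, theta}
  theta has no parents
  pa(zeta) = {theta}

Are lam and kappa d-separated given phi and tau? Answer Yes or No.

No

4 paths connect lam and kappa; each must be blocked for d-separation to hold:
  1. lam ← eta → tau ← theta → zeta → kappa — eta:fork[open]; tau:collider[open]; theta:fork[open]; zeta:chain[open] ⇒ active
  2. lam ← eta → tau ← theta → phi ← kappa — eta:fork[open]; tau:collider[open]; theta:fork[open]; phi:collider[open] ⇒ active
  3. lam ← eta → phi ← kappa — eta:fork[open]; phi:collider[open] ⇒ active
  4. lam ← eta → phi ← theta → zeta → kappa — eta:fork[open]; phi:collider[open]; theta:fork[open]; zeta:chain[open] ⇒ active
Because an active path exists, lam and kappa are not d-separated.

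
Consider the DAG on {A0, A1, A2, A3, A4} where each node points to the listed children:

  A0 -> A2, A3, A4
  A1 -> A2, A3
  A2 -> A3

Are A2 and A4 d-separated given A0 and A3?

Yes

Enumerating the 3 paths from A2 to A4 and testing each for blocking by {A0, A3}:
  1. A2 ← A1 → A3 ← A0 → A4 — A1:fork[open]; A3:collider[open]; A0:fork[blocks] ⇒ blocked
  2. A2 → A3 ← A0 → A4 — A3:collider[open]; A0:fork[blocks] ⇒ blocked
  3. A2 ← A0 → A4 — A0:fork[blocks] ⇒ blocked
Every path is blocked, so A2 and A4 are d-separated given {A0, A3}.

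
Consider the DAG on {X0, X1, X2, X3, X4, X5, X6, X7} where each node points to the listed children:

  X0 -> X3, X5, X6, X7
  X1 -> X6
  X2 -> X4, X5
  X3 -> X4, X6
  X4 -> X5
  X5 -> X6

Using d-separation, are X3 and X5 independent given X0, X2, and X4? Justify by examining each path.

Enumerating the 6 paths from X3 to X5 and testing each for blocking by {X0, X2, X4}:
Path 1: X3 → X4 ← X2 → X5
  X2 is a fork here and X2 is conditioned on, so the path is blocked at X2.
Path 2: X3 → X4 → X5
  X4 is a chain here and X4 is conditioned on, so the path is blocked at X4.
Path 3: X3 ← X0 → X5
  X0 is a fork here and X0 is conditioned on, so the path is blocked at X0.
Path 4: X3 ← X0 → X6 ← X5
  X0 is a fork here and X0 is conditioned on, so the path is blocked at X0.
Path 5: X3 → X6 ← X5
  X6 is a collider here and neither X6 nor any of its descendants is conditioned on, so the collider stays closed — the path is blocked at X6.
Path 6: X3 → X6 ← X0 → X5
  X6 is a collider here and neither X6 nor any of its descendants is conditioned on, so the collider stays closed — the path is blocked at X6.
All paths are blocked; X3 ⊥ X5 | {X0, X2, X4} holds.

Yes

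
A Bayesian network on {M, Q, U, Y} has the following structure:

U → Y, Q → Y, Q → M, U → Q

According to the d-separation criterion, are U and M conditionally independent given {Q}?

Yes

There are 2 undirected paths between U and M; checking each against the conditioning set {Q}:
Path 1: U → Q → M
  Q is a chain here and Q is conditioned on, so the path is blocked at Q.
Path 2: U → Y ← Q → M
  Y is a collider here and neither Y nor any of its descendants is conditioned on, so the collider stays closed — the path is blocked at Y.
Every path is blocked, so U and M are d-separated given {Q}.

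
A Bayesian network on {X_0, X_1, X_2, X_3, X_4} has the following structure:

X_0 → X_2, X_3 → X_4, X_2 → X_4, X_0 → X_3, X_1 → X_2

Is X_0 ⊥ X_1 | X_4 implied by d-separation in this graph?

Enumerating the 2 paths from X_0 to X_1 and testing each for blocking by {X_4}:
Path 1: X_0 → X_2 ← X_1
  X_2 is a collider and its descendant X_4 is conditioned on, which opens it — no node blocks this path, so it is active.
Path 2: X_0 → X_3 → X_4 ← X_2 ← X_1
  X_3 is a chain and X_3 is not conditioned on; X_4 is a collider and X_4 is conditioned on, which opens it; X_2 is a chain and X_2 is not conditioned on — no node blocks this path, so it is active.
Since the path X_0 → X_2 ← X_1 is active, X_0 and X_1 are not d-separated given {X_4}.

No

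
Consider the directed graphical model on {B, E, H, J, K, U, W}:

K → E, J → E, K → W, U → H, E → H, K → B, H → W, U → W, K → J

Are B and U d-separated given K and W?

Enumerating the 6 paths from B to U and testing each for blocking by {K, W}:
Path 1: B ← K → J → E → H → W ← U
  K is a fork here and K is conditioned on, so the path is blocked at K.
Path 2: B ← K → J → E → H ← U
  K is a fork here and K is conditioned on, so the path is blocked at K.
Path 3: B ← K → W ← H ← U
  K is a fork here and K is conditioned on, so the path is blocked at K.
Path 4: B ← K → W ← U
  K is a fork here and K is conditioned on, so the path is blocked at K.
Path 5: B ← K → E → H → W ← U
  K is a fork here and K is conditioned on, so the path is blocked at K.
Path 6: B ← K → E → H ← U
  K is a fork here and K is conditioned on, so the path is blocked at K.
Since every path is blocked, d-separation holds.

Yes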